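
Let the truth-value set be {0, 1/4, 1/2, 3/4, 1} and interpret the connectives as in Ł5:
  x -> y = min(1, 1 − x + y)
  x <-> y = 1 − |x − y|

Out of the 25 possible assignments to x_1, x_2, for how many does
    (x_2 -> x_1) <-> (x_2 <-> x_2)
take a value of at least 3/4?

value 1: 15 assignments (counts)
value 3/4: 4 assignments (counts)
value 1/2: 3 assignments
value 1/4: 2 assignments
value 0: 1 assignment
So 19 of the 25 assignments meet the threshold.

19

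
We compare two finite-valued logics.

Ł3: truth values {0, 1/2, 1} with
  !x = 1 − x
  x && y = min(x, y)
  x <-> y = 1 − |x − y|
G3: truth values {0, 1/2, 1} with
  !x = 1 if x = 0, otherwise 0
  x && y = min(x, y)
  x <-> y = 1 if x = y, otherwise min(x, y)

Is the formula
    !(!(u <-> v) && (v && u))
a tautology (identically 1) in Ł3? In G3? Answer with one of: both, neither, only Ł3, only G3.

In Ł3: at u = 1/2, v = 1 the value is 1/2 — not a tautology.
In G3: every assignment gives 1 — tautology.

only G3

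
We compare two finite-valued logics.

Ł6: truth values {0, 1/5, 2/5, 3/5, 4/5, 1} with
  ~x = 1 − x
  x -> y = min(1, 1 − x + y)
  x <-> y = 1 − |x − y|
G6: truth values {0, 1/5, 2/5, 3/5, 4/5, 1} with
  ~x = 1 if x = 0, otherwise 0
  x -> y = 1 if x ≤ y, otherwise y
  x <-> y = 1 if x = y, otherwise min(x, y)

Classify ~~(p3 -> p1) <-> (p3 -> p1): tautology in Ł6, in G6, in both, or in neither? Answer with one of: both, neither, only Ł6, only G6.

In Ł6: every assignment gives 1 — tautology.
In G6: at p1 = 1/5, p3 = 2/5 the value is 1/5 — not a tautology.

only Ł6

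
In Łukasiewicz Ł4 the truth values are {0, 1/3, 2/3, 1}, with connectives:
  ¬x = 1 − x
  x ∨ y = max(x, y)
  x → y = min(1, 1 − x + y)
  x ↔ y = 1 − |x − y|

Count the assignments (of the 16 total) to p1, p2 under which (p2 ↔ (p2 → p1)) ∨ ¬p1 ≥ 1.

6

p1 = 0, p2 = 0 ↦ 1  ≥
p1 = 0, p2 = 1/3 ↦ 1  ≥
p1 = 0, p2 = 2/3 ↦ 1  ≥
p1 = 0, p2 = 1 ↦ 1  ≥
p1 = 1/3, p2 = 0 ↦ 2/3  <
p1 = 1/3, p2 = 1/3 ↦ 2/3  <
p1 = 1/3, p2 = 2/3 ↦ 1  ≥
p1 = 1/3, p2 = 1 ↦ 2/3  <
p1 = 2/3, p2 = 0 ↦ 1/3  <
p1 = 2/3, p2 = 1/3 ↦ 1/3  <
p1 = 2/3, p2 = 2/3 ↦ 2/3  <
p1 = 2/3, p2 = 1 ↦ 2/3  <
p1 = 1, p2 = 0 ↦ 0  <
p1 = 1, p2 = 1/3 ↦ 1/3  <
p1 = 1, p2 = 2/3 ↦ 2/3  <
p1 = 1, p2 = 1 ↦ 1  ≥
So 6 of the 16 assignments meet the threshold.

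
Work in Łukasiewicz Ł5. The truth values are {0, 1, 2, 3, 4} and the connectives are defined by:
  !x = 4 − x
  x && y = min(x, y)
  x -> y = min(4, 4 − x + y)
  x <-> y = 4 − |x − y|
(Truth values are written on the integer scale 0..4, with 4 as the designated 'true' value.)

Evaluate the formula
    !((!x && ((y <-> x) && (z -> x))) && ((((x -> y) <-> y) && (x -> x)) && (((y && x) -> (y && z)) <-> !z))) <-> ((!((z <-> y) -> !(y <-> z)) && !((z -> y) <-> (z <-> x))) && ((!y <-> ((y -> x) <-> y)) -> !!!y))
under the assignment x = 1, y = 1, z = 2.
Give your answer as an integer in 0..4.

1

!x = !1 = 3
y <-> x = 1 <-> 1 = 4
z -> x = 2 -> 1 = 3
(y <-> x) && (z -> x) = 4 && 3 = 3
!x && ((y <-> x) && (z -> x)) = 3 && 3 = 3
x -> y = 1 -> 1 = 4
(x -> y) <-> y = 4 <-> 1 = 1
x -> x = 1 -> 1 = 4
((x -> y) <-> y) && (x -> x) = 1 && 4 = 1
y && x = 1 && 1 = 1
y && z = 1 && 2 = 1
(y && x) -> (y && z) = 1 -> 1 = 4
!z = !2 = 2
((y && x) -> (y && z)) <-> !z = 4 <-> 2 = 2
(((x -> y) <-> y) && (x -> x)) && (((y && x) -> (y && z)) <-> !z) = 1 && 2 = 1
(!x && ((y <-> x) && (z -> x))) && ((((x -> y) <-> y) && (x -> x)) && (((y && x) -> (y && z)) <-> !z)) = 3 && 1 = 1
!((!x && ((y <-> x) && (z -> x))) && ((((x -> y) <-> y) && (x -> x)) && (((y && x) -> (y && z)) <-> !z))) = !1 = 3
z <-> y = 2 <-> 1 = 3
y <-> z = 1 <-> 2 = 3
!(y <-> z) = !3 = 1
(z <-> y) -> !(y <-> z) = 3 -> 1 = 2
!((z <-> y) -> !(y <-> z)) = !2 = 2
z -> y = 2 -> 1 = 3
z <-> x = 2 <-> 1 = 3
(z -> y) <-> (z <-> x) = 3 <-> 3 = 4
!((z -> y) <-> (z <-> x)) = !4 = 0
!((z <-> y) -> !(y <-> z)) && !((z -> y) <-> (z <-> x)) = 2 && 0 = 0
!y = !1 = 3
y -> x = 1 -> 1 = 4
(y -> x) <-> y = 4 <-> 1 = 1
!y <-> ((y -> x) <-> y) = 3 <-> 1 = 2
!y = !1 = 3
!!y = !3 = 1
!!!y = !1 = 3
(!y <-> ((y -> x) <-> y)) -> !!!y = 2 -> 3 = 4
(!((z <-> y) -> !(y <-> z)) && !((z -> y) <-> (z <-> x))) && ((!y <-> ((y -> x) <-> y)) -> !!!y) = 0 && 4 = 0
!((!x && ((y <-> x) && (z -> x))) && ((((x -> y) <-> y) && (x -> x)) && (((y && x) -> (y && z)) <-> !z))) <-> ((!((z <-> y) -> !(y <-> z)) && !((z -> y) <-> (z <-> x))) && ((!y <-> ((y -> x) <-> y)) -> !!!y)) = 3 <-> 0 = 1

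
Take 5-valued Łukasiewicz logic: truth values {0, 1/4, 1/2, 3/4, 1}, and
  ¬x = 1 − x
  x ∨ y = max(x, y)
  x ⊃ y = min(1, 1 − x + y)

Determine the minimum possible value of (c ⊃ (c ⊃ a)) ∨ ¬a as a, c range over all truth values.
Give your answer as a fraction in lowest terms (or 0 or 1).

Take a = 1/2, c = 1:
c ⊃ a = 1 ⊃ 1/2 = 1/2
c ⊃ (c ⊃ a) = 1 ⊃ 1/2 = 1/2
¬a = ¬1/2 = 1/2
(c ⊃ (c ⊃ a)) ∨ ¬a = 1/2 ∨ 1/2 = 1/2
No assignment yields a value below 1/2, so this is the minimum.

1/2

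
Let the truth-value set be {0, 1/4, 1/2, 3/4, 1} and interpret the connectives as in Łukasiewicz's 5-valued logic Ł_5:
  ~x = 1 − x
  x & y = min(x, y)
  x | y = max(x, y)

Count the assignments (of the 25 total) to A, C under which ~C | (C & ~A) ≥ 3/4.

value 1: 6 assignments (counts)
value 3/4: 8 assignments (counts)
value 1/2: 7 assignments
value 1/4: 3 assignments
value 0: 1 assignment
So 14 of the 25 assignments meet the threshold.

14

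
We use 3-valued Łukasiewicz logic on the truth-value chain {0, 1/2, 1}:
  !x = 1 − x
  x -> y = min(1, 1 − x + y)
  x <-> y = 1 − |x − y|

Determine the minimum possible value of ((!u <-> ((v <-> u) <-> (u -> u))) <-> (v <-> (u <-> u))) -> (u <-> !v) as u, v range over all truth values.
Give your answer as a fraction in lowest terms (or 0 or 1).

1/2

Take u = 0, v = 1/2:
!u = !0 = 1
v <-> u = 1/2 <-> 0 = 1/2
u -> u = 0 -> 0 = 1
(v <-> u) <-> (u -> u) = 1/2 <-> 1 = 1/2
!u <-> ((v <-> u) <-> (u -> u)) = 1 <-> 1/2 = 1/2
u <-> u = 0 <-> 0 = 1
v <-> (u <-> u) = 1/2 <-> 1 = 1/2
(!u <-> ((v <-> u) <-> (u -> u))) <-> (v <-> (u <-> u)) = 1/2 <-> 1/2 = 1
!v = !1/2 = 1/2
u <-> !v = 0 <-> 1/2 = 1/2
((!u <-> ((v <-> u) <-> (u -> u))) <-> (v <-> (u <-> u))) -> (u <-> !v) = 1 -> 1/2 = 1/2
No assignment yields a value below 1/2, so this is the minimum.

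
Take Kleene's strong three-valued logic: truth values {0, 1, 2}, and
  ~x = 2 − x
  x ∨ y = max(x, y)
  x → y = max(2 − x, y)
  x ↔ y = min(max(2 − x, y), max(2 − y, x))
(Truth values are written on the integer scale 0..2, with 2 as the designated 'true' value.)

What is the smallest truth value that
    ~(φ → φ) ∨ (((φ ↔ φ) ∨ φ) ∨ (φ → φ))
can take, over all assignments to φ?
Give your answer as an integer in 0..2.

Take φ = 1:
φ → φ = 1 → 1 = 1
~(φ → φ) = ~1 = 1
φ ↔ φ = 1 ↔ 1 = 1
(φ ↔ φ) ∨ φ = 1 ∨ 1 = 1
φ → φ = 1 → 1 = 1
((φ ↔ φ) ∨ φ) ∨ (φ → φ) = 1 ∨ 1 = 1
~(φ → φ) ∨ (((φ ↔ φ) ∨ φ) ∨ (φ → φ)) = 1 ∨ 1 = 1
No assignment yields a value below 1, so this is the minimum.

1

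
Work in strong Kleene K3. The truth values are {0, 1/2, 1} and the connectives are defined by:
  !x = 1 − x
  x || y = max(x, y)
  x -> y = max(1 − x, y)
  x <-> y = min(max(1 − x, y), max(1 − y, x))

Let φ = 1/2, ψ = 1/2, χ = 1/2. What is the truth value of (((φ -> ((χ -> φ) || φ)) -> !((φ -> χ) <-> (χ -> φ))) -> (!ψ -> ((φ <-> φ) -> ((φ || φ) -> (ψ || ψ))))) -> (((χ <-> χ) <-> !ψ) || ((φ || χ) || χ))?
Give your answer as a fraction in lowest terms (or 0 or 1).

χ -> φ = 1/2 -> 1/2 = 1/2
(χ -> φ) || φ = 1/2 || 1/2 = 1/2
φ -> ((χ -> φ) || φ) = 1/2 -> 1/2 = 1/2
φ -> χ = 1/2 -> 1/2 = 1/2
χ -> φ = 1/2 -> 1/2 = 1/2
(φ -> χ) <-> (χ -> φ) = 1/2 <-> 1/2 = 1/2
!((φ -> χ) <-> (χ -> φ)) = !1/2 = 1/2
(φ -> ((χ -> φ) || φ)) -> !((φ -> χ) <-> (χ -> φ)) = 1/2 -> 1/2 = 1/2
!ψ = !1/2 = 1/2
φ <-> φ = 1/2 <-> 1/2 = 1/2
φ || φ = 1/2 || 1/2 = 1/2
ψ || ψ = 1/2 || 1/2 = 1/2
(φ || φ) -> (ψ || ψ) = 1/2 -> 1/2 = 1/2
(φ <-> φ) -> ((φ || φ) -> (ψ || ψ)) = 1/2 -> 1/2 = 1/2
!ψ -> ((φ <-> φ) -> ((φ || φ) -> (ψ || ψ))) = 1/2 -> 1/2 = 1/2
((φ -> ((χ -> φ) || φ)) -> !((φ -> χ) <-> (χ -> φ))) -> (!ψ -> ((φ <-> φ) -> ((φ || φ) -> (ψ || ψ)))) = 1/2 -> 1/2 = 1/2
χ <-> χ = 1/2 <-> 1/2 = 1/2
!ψ = !1/2 = 1/2
(χ <-> χ) <-> !ψ = 1/2 <-> 1/2 = 1/2
φ || χ = 1/2 || 1/2 = 1/2
(φ || χ) || χ = 1/2 || 1/2 = 1/2
((χ <-> χ) <-> !ψ) || ((φ || χ) || χ) = 1/2 || 1/2 = 1/2
(((φ -> ((χ -> φ) || φ)) -> !((φ -> χ) <-> (χ -> φ))) -> (!ψ -> ((φ <-> φ) -> ((φ || φ) -> (ψ || ψ))))) -> (((χ <-> χ) <-> !ψ) || ((φ || χ) || χ)) = 1/2 -> 1/2 = 1/2

1/2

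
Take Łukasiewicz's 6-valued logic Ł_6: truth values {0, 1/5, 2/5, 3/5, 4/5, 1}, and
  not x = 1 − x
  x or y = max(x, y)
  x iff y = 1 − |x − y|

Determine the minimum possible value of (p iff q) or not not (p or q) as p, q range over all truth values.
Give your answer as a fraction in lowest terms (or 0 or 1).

Take p = 0, q = 2/5:
p iff q = 0 iff 2/5 = 3/5
p or q = 0 or 2/5 = 2/5
not (p or q) = not 2/5 = 3/5
not not (p or q) = not 3/5 = 2/5
(p iff q) or not not (p or q) = 3/5 or 2/5 = 3/5
No assignment yields a value below 3/5, so this is the minimum.

3/5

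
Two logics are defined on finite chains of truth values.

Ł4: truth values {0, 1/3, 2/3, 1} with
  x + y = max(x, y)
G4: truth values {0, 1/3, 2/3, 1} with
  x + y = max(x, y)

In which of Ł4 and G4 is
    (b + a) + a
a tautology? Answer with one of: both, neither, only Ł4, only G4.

neither

In Ł4: at a = 0, b = 0 the value is 0 — not a tautology.
In G4: at a = 0, b = 0 the value is 0 — not a tautology.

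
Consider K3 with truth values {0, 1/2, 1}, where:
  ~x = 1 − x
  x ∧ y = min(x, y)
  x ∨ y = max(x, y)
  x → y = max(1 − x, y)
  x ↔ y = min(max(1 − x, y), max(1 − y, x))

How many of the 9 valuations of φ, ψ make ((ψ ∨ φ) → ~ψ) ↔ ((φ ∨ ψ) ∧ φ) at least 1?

2

φ = 0, ψ = 0 ↦ 0  <
φ = 0, ψ = 1/2 ↦ 1/2  <
φ = 0, ψ = 1 ↦ 1  ≥
φ = 1/2, ψ = 0 ↦ 1/2  <
φ = 1/2, ψ = 1/2 ↦ 1/2  <
φ = 1/2, ψ = 1 ↦ 1/2  <
φ = 1, ψ = 0 ↦ 1  ≥
φ = 1, ψ = 1/2 ↦ 1/2  <
φ = 1, ψ = 1 ↦ 0  <
So 2 of the 9 assignments meet the threshold.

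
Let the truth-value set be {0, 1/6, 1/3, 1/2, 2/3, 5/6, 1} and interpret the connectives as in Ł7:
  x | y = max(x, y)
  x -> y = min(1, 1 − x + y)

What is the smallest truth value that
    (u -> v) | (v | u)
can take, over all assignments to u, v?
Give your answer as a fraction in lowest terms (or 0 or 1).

Take u = 1/2, v = 0:
u -> v = 1/2 -> 0 = 1/2
v | u = 0 | 1/2 = 1/2
(u -> v) | (v | u) = 1/2 | 1/2 = 1/2
No assignment yields a value below 1/2, so this is the minimum.

1/2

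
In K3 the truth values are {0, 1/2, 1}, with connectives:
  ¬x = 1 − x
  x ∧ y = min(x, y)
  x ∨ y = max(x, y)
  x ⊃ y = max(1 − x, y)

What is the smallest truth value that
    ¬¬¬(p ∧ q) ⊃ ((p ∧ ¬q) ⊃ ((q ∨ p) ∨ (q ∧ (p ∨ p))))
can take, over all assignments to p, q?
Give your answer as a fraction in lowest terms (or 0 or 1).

Take p = 1/2, q = 0:
p ∧ q = 1/2 ∧ 0 = 0
¬(p ∧ q) = ¬0 = 1
¬¬(p ∧ q) = ¬1 = 0
¬¬¬(p ∧ q) = ¬0 = 1
¬q = ¬0 = 1
p ∧ ¬q = 1/2 ∧ 1 = 1/2
q ∨ p = 0 ∨ 1/2 = 1/2
p ∨ p = 1/2 ∨ 1/2 = 1/2
q ∧ (p ∨ p) = 0 ∧ 1/2 = 0
(q ∨ p) ∨ (q ∧ (p ∨ p)) = 1/2 ∨ 0 = 1/2
(p ∧ ¬q) ⊃ ((q ∨ p) ∨ (q ∧ (p ∨ p))) = 1/2 ⊃ 1/2 = 1/2
¬¬¬(p ∧ q) ⊃ ((p ∧ ¬q) ⊃ ((q ∨ p) ∨ (q ∧ (p ∨ p)))) = 1 ⊃ 1/2 = 1/2
No assignment yields a value below 1/2, so this is the minimum.

1/2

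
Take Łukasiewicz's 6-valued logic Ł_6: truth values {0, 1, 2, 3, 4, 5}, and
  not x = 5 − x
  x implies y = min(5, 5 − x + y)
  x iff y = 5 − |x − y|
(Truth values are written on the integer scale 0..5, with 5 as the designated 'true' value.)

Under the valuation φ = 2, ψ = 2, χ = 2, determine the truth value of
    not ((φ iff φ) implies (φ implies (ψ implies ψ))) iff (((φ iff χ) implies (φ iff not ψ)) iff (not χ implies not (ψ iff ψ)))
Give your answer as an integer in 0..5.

φ iff φ = 2 iff 2 = 5
ψ implies ψ = 2 implies 2 = 5
φ implies (ψ implies ψ) = 2 implies 5 = 5
(φ iff φ) implies (φ implies (ψ implies ψ)) = 5 implies 5 = 5
not ((φ iff φ) implies (φ implies (ψ implies ψ))) = not 5 = 0
φ iff χ = 2 iff 2 = 5
not ψ = not 2 = 3
φ iff not ψ = 2 iff 3 = 4
(φ iff χ) implies (φ iff not ψ) = 5 implies 4 = 4
not χ = not 2 = 3
ψ iff ψ = 2 iff 2 = 5
not (ψ iff ψ) = not 5 = 0
not χ implies not (ψ iff ψ) = 3 implies 0 = 2
((φ iff χ) implies (φ iff not ψ)) iff (not χ implies not (ψ iff ψ)) = 4 iff 2 = 3
not ((φ iff φ) implies (φ implies (ψ implies ψ))) iff (((φ iff χ) implies (φ iff not ψ)) iff (not χ implies not (ψ iff ψ))) = 0 iff 3 = 2

2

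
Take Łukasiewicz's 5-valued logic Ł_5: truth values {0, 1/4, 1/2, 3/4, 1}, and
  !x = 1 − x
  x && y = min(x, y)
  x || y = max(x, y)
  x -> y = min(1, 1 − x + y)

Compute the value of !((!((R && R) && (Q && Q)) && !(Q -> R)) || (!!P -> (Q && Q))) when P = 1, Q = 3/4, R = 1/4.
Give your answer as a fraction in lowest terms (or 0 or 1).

1/4

R && R = 1/4 && 1/4 = 1/4
Q && Q = 3/4 && 3/4 = 3/4
(R && R) && (Q && Q) = 1/4 && 3/4 = 1/4
!((R && R) && (Q && Q)) = !1/4 = 3/4
Q -> R = 3/4 -> 1/4 = 1/2
!(Q -> R) = !1/2 = 1/2
!((R && R) && (Q && Q)) && !(Q -> R) = 3/4 && 1/2 = 1/2
!P = !1 = 0
!!P = !0 = 1
Q && Q = 3/4 && 3/4 = 3/4
!!P -> (Q && Q) = 1 -> 3/4 = 3/4
(!((R && R) && (Q && Q)) && !(Q -> R)) || (!!P -> (Q && Q)) = 1/2 || 3/4 = 3/4
!((!((R && R) && (Q && Q)) && !(Q -> R)) || (!!P -> (Q && Q))) = !3/4 = 1/4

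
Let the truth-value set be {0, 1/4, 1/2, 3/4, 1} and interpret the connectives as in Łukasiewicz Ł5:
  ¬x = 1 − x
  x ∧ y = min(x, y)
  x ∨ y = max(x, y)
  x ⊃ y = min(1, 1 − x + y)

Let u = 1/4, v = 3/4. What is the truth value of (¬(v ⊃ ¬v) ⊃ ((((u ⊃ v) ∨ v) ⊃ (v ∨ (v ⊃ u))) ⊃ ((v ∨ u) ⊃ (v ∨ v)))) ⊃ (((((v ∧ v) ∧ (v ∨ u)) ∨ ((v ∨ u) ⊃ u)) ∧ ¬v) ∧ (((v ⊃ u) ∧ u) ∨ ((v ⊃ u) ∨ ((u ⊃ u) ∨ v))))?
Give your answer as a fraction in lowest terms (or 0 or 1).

1/4

¬v = ¬3/4 = 1/4
v ⊃ ¬v = 3/4 ⊃ 1/4 = 1/2
¬(v ⊃ ¬v) = ¬1/2 = 1/2
u ⊃ v = 1/4 ⊃ 3/4 = 1
(u ⊃ v) ∨ v = 1 ∨ 3/4 = 1
v ⊃ u = 3/4 ⊃ 1/4 = 1/2
v ∨ (v ⊃ u) = 3/4 ∨ 1/2 = 3/4
((u ⊃ v) ∨ v) ⊃ (v ∨ (v ⊃ u)) = 1 ⊃ 3/4 = 3/4
v ∨ u = 3/4 ∨ 1/4 = 3/4
v ∨ v = 3/4 ∨ 3/4 = 3/4
(v ∨ u) ⊃ (v ∨ v) = 3/4 ⊃ 3/4 = 1
(((u ⊃ v) ∨ v) ⊃ (v ∨ (v ⊃ u))) ⊃ ((v ∨ u) ⊃ (v ∨ v)) = 3/4 ⊃ 1 = 1
¬(v ⊃ ¬v) ⊃ ((((u ⊃ v) ∨ v) ⊃ (v ∨ (v ⊃ u))) ⊃ ((v ∨ u) ⊃ (v ∨ v))) = 1/2 ⊃ 1 = 1
v ∧ v = 3/4 ∧ 3/4 = 3/4
v ∨ u = 3/4 ∨ 1/4 = 3/4
(v ∧ v) ∧ (v ∨ u) = 3/4 ∧ 3/4 = 3/4
v ∨ u = 3/4 ∨ 1/4 = 3/4
(v ∨ u) ⊃ u = 3/4 ⊃ 1/4 = 1/2
((v ∧ v) ∧ (v ∨ u)) ∨ ((v ∨ u) ⊃ u) = 3/4 ∨ 1/2 = 3/4
¬v = ¬3/4 = 1/4
(((v ∧ v) ∧ (v ∨ u)) ∨ ((v ∨ u) ⊃ u)) ∧ ¬v = 3/4 ∧ 1/4 = 1/4
v ⊃ u = 3/4 ⊃ 1/4 = 1/2
(v ⊃ u) ∧ u = 1/2 ∧ 1/4 = 1/4
v ⊃ u = 3/4 ⊃ 1/4 = 1/2
u ⊃ u = 1/4 ⊃ 1/4 = 1
(u ⊃ u) ∨ v = 1 ∨ 3/4 = 1
(v ⊃ u) ∨ ((u ⊃ u) ∨ v) = 1/2 ∨ 1 = 1
((v ⊃ u) ∧ u) ∨ ((v ⊃ u) ∨ ((u ⊃ u) ∨ v)) = 1/4 ∨ 1 = 1
((((v ∧ v) ∧ (v ∨ u)) ∨ ((v ∨ u) ⊃ u)) ∧ ¬v) ∧ (((v ⊃ u) ∧ u) ∨ ((v ⊃ u) ∨ ((u ⊃ u) ∨ v))) = 1/4 ∧ 1 = 1/4
(¬(v ⊃ ¬v) ⊃ ((((u ⊃ v) ∨ v) ⊃ (v ∨ (v ⊃ u))) ⊃ ((v ∨ u) ⊃ (v ∨ v)))) ⊃ (((((v ∧ v) ∧ (v ∨ u)) ∨ ((v ∨ u) ⊃ u)) ∧ ¬v) ∧ (((v ⊃ u) ∧ u) ∨ ((v ⊃ u) ∨ ((u ⊃ u) ∨ v)))) = 1 ⊃ 1/4 = 1/4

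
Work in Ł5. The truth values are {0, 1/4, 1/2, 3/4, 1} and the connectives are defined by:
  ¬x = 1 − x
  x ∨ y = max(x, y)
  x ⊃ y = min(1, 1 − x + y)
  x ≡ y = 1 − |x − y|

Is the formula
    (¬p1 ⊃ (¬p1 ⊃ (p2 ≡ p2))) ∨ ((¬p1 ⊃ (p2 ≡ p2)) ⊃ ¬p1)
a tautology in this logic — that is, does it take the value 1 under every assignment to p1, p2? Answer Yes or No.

At p1 = 0, p2 = 1/4, for instance:
¬p1 = ¬0 = 1
¬p1 = ¬0 = 1
p2 ≡ p2 = 1/4 ≡ 1/4 = 1
¬p1 ⊃ (p2 ≡ p2) = 1 ⊃ 1 = 1
¬p1 ⊃ (¬p1 ⊃ (p2 ≡ p2)) = 1 ⊃ 1 = 1
(¬p1 ⊃ (p2 ≡ p2)) ⊃ ¬p1 = 1 ⊃ 1 = 1
(¬p1 ⊃ (¬p1 ⊃ (p2 ≡ p2))) ∨ ((¬p1 ⊃ (p2 ≡ p2)) ⊃ ¬p1) = 1 ∨ 1 = 1
and checking the remaining 24 assignments likewise gives ≥ 1 in every case.

Yes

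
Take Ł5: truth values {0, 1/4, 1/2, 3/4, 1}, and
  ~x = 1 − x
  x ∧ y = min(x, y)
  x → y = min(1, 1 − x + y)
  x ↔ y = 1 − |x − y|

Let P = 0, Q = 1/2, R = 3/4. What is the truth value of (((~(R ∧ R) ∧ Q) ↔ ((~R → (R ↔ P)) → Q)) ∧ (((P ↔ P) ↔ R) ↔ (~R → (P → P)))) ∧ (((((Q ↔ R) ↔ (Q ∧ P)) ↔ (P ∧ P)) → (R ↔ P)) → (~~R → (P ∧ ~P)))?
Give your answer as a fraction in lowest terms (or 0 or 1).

3/4

R ∧ R = 3/4 ∧ 3/4 = 3/4
~(R ∧ R) = ~3/4 = 1/4
~(R ∧ R) ∧ Q = 1/4 ∧ 1/2 = 1/4
~R = ~3/4 = 1/4
R ↔ P = 3/4 ↔ 0 = 1/4
~R → (R ↔ P) = 1/4 → 1/4 = 1
(~R → (R ↔ P)) → Q = 1 → 1/2 = 1/2
(~(R ∧ R) ∧ Q) ↔ ((~R → (R ↔ P)) → Q) = 1/4 ↔ 1/2 = 3/4
P ↔ P = 0 ↔ 0 = 1
(P ↔ P) ↔ R = 1 ↔ 3/4 = 3/4
~R = ~3/4 = 1/4
P → P = 0 → 0 = 1
~R → (P → P) = 1/4 → 1 = 1
((P ↔ P) ↔ R) ↔ (~R → (P → P)) = 3/4 ↔ 1 = 3/4
((~(R ∧ R) ∧ Q) ↔ ((~R → (R ↔ P)) → Q)) ∧ (((P ↔ P) ↔ R) ↔ (~R → (P → P))) = 3/4 ∧ 3/4 = 3/4
Q ↔ R = 1/2 ↔ 3/4 = 3/4
Q ∧ P = 1/2 ∧ 0 = 0
(Q ↔ R) ↔ (Q ∧ P) = 3/4 ↔ 0 = 1/4
P ∧ P = 0 ∧ 0 = 0
((Q ↔ R) ↔ (Q ∧ P)) ↔ (P ∧ P) = 1/4 ↔ 0 = 3/4
R ↔ P = 3/4 ↔ 0 = 1/4
(((Q ↔ R) ↔ (Q ∧ P)) ↔ (P ∧ P)) → (R ↔ P) = 3/4 → 1/4 = 1/2
~R = ~3/4 = 1/4
~~R = ~1/4 = 3/4
~P = ~0 = 1
P ∧ ~P = 0 ∧ 1 = 0
~~R → (P ∧ ~P) = 3/4 → 0 = 1/4
((((Q ↔ R) ↔ (Q ∧ P)) ↔ (P ∧ P)) → (R ↔ P)) → (~~R → (P ∧ ~P)) = 1/2 → 1/4 = 3/4
(((~(R ∧ R) ∧ Q) ↔ ((~R → (R ↔ P)) → Q)) ∧ (((P ↔ P) ↔ R) ↔ (~R → (P → P)))) ∧ (((((Q ↔ R) ↔ (Q ∧ P)) ↔ (P ∧ P)) → (R ↔ P)) → (~~R → (P ∧ ~P))) = 3/4 ∧ 3/4 = 3/4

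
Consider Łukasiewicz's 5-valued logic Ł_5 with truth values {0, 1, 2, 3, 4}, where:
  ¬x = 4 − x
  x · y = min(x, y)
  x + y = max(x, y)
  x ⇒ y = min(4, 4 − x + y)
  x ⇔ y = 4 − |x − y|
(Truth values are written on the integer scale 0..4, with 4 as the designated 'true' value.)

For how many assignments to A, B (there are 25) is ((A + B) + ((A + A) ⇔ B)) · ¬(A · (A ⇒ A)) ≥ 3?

value 4: 2 assignments (counts)
value 3: 7 assignments (counts)
value 2: 6 assignments
value 1: 5 assignments
value 0: 5 assignments
So 9 of the 25 assignments meet the threshold.

9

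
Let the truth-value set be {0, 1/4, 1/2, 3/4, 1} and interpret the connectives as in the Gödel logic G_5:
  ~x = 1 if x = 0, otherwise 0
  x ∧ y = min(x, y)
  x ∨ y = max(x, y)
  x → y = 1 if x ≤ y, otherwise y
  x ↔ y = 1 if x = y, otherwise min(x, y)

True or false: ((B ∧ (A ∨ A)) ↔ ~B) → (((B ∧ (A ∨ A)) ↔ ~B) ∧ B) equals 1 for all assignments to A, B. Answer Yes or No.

No

Counterexample: take A = 0, B = 1/4.
A ∨ A = 0 ∨ 0 = 0
B ∧ (A ∨ A) = 1/4 ∧ 0 = 0
~B = ~1/4 = 0
(B ∧ (A ∨ A)) ↔ ~B = 0 ↔ 0 = 1
A ∨ A = 0 ∨ 0 = 0
B ∧ (A ∨ A) = 1/4 ∧ 0 = 0
~B = ~1/4 = 0
(B ∧ (A ∨ A)) ↔ ~B = 0 ↔ 0 = 1
((B ∧ (A ∨ A)) ↔ ~B) ∧ B = 1 ∧ 1/4 = 1/4
((B ∧ (A ∨ A)) ↔ ~B) → (((B ∧ (A ∨ A)) ↔ ~B) ∧ B) = 1 → 1/4 = 1/4
This gives 1/4 ≠ 1.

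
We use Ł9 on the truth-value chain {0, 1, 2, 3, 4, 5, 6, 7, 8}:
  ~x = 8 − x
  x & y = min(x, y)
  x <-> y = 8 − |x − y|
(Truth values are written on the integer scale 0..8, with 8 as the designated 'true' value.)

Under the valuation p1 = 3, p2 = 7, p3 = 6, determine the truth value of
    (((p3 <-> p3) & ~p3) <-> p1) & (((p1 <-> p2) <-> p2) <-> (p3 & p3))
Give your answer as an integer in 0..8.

7

p3 <-> p3 = 6 <-> 6 = 8
~p3 = ~6 = 2
(p3 <-> p3) & ~p3 = 8 & 2 = 2
((p3 <-> p3) & ~p3) <-> p1 = 2 <-> 3 = 7
p1 <-> p2 = 3 <-> 7 = 4
(p1 <-> p2) <-> p2 = 4 <-> 7 = 5
p3 & p3 = 6 & 6 = 6
((p1 <-> p2) <-> p2) <-> (p3 & p3) = 5 <-> 6 = 7
(((p3 <-> p3) & ~p3) <-> p1) & (((p1 <-> p2) <-> p2) <-> (p3 & p3)) = 7 & 7 = 7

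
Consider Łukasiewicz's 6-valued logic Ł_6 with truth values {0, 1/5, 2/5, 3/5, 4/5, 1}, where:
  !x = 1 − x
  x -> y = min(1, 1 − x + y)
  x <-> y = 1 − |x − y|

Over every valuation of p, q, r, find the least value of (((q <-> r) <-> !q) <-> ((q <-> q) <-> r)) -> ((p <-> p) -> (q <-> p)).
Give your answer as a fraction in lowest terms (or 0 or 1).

Take p = 0, q = 1, r = 2/5:
q <-> r = 1 <-> 2/5 = 2/5
!q = !1 = 0
(q <-> r) <-> !q = 2/5 <-> 0 = 3/5
q <-> q = 1 <-> 1 = 1
(q <-> q) <-> r = 1 <-> 2/5 = 2/5
((q <-> r) <-> !q) <-> ((q <-> q) <-> r) = 3/5 <-> 2/5 = 4/5
p <-> p = 0 <-> 0 = 1
q <-> p = 1 <-> 0 = 0
(p <-> p) -> (q <-> p) = 1 -> 0 = 0
(((q <-> r) <-> !q) <-> ((q <-> q) <-> r)) -> ((p <-> p) -> (q <-> p)) = 4/5 -> 0 = 1/5
No assignment yields a value below 1/5, so this is the minimum.

1/5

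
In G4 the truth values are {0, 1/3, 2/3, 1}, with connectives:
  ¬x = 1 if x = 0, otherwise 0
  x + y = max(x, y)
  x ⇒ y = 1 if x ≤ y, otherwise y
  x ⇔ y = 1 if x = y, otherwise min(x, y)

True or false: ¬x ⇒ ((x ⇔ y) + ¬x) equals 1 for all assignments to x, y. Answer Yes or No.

Yes

x = 0, y = 0 ↦ 1
x = 0, y = 1/3 ↦ 1
x = 0, y = 2/3 ↦ 1
x = 0, y = 1 ↦ 1
x = 1/3, y = 0 ↦ 1
x = 1/3, y = 1/3 ↦ 1
x = 1/3, y = 2/3 ↦ 1
x = 1/3, y = 1 ↦ 1
x = 2/3, y = 0 ↦ 1
x = 2/3, y = 1/3 ↦ 1
x = 2/3, y = 2/3 ↦ 1
x = 2/3, y = 1 ↦ 1
x = 1, y = 0 ↦ 1
x = 1, y = 1/3 ↦ 1
x = 1, y = 2/3 ↦ 1
x = 1, y = 1 ↦ 1
Every assignment gives a value ≥ 1.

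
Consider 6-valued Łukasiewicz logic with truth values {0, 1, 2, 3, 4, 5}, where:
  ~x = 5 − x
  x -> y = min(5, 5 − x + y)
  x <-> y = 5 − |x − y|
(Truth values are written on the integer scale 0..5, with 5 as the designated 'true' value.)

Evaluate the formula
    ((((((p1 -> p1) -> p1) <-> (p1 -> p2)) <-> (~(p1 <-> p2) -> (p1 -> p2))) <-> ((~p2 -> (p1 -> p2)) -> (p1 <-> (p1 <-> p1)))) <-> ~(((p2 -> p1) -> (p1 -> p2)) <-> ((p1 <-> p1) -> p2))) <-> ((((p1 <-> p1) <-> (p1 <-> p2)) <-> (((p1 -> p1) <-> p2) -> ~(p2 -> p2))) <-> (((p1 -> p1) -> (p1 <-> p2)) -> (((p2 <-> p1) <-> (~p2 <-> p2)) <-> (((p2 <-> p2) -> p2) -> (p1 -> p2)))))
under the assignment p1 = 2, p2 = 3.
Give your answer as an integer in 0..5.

4

p1 -> p1 = 2 -> 2 = 5
(p1 -> p1) -> p1 = 5 -> 2 = 2
p1 -> p2 = 2 -> 3 = 5
((p1 -> p1) -> p1) <-> (p1 -> p2) = 2 <-> 5 = 2
p1 <-> p2 = 2 <-> 3 = 4
~(p1 <-> p2) = ~4 = 1
p1 -> p2 = 2 -> 3 = 5
~(p1 <-> p2) -> (p1 -> p2) = 1 -> 5 = 5
(((p1 -> p1) -> p1) <-> (p1 -> p2)) <-> (~(p1 <-> p2) -> (p1 -> p2)) = 2 <-> 5 = 2
~p2 = ~3 = 2
p1 -> p2 = 2 -> 3 = 5
~p2 -> (p1 -> p2) = 2 -> 5 = 5
p1 <-> p1 = 2 <-> 2 = 5
p1 <-> (p1 <-> p1) = 2 <-> 5 = 2
(~p2 -> (p1 -> p2)) -> (p1 <-> (p1 <-> p1)) = 5 -> 2 = 2
((((p1 -> p1) -> p1) <-> (p1 -> p2)) <-> (~(p1 <-> p2) -> (p1 -> p2))) <-> ((~p2 -> (p1 -> p2)) -> (p1 <-> (p1 <-> p1))) = 2 <-> 2 = 5
p2 -> p1 = 3 -> 2 = 4
p1 -> p2 = 2 -> 3 = 5
(p2 -> p1) -> (p1 -> p2) = 4 -> 5 = 5
p1 <-> p1 = 2 <-> 2 = 5
(p1 <-> p1) -> p2 = 5 -> 3 = 3
((p2 -> p1) -> (p1 -> p2)) <-> ((p1 <-> p1) -> p2) = 5 <-> 3 = 3
~(((p2 -> p1) -> (p1 -> p2)) <-> ((p1 <-> p1) -> p2)) = ~3 = 2
(((((p1 -> p1) -> p1) <-> (p1 -> p2)) <-> (~(p1 <-> p2) -> (p1 -> p2))) <-> ((~p2 -> (p1 -> p2)) -> (p1 <-> (p1 <-> p1)))) <-> ~(((p2 -> p1) -> (p1 -> p2)) <-> ((p1 <-> p1) -> p2)) = 5 <-> 2 = 2
p1 <-> p1 = 2 <-> 2 = 5
p1 <-> p2 = 2 <-> 3 = 4
(p1 <-> p1) <-> (p1 <-> p2) = 5 <-> 4 = 4
p1 -> p1 = 2 -> 2 = 5
(p1 -> p1) <-> p2 = 5 <-> 3 = 3
p2 -> p2 = 3 -> 3 = 5
~(p2 -> p2) = ~5 = 0
((p1 -> p1) <-> p2) -> ~(p2 -> p2) = 3 -> 0 = 2
((p1 <-> p1) <-> (p1 <-> p2)) <-> (((p1 -> p1) <-> p2) -> ~(p2 -> p2)) = 4 <-> 2 = 3
p1 -> p1 = 2 -> 2 = 5
p1 <-> p2 = 2 <-> 3 = 4
(p1 -> p1) -> (p1 <-> p2) = 5 -> 4 = 4
p2 <-> p1 = 3 <-> 2 = 4
~p2 = ~3 = 2
~p2 <-> p2 = 2 <-> 3 = 4
(p2 <-> p1) <-> (~p2 <-> p2) = 4 <-> 4 = 5
p2 <-> p2 = 3 <-> 3 = 5
(p2 <-> p2) -> p2 = 5 -> 3 = 3
p1 -> p2 = 2 -> 3 = 5
((p2 <-> p2) -> p2) -> (p1 -> p2) = 3 -> 5 = 5
((p2 <-> p1) <-> (~p2 <-> p2)) <-> (((p2 <-> p2) -> p2) -> (p1 -> p2)) = 5 <-> 5 = 5
((p1 -> p1) -> (p1 <-> p2)) -> (((p2 <-> p1) <-> (~p2 <-> p2)) <-> (((p2 <-> p2) -> p2) -> (p1 -> p2))) = 4 -> 5 = 5
(((p1 <-> p1) <-> (p1 <-> p2)) <-> (((p1 -> p1) <-> p2) -> ~(p2 -> p2))) <-> (((p1 -> p1) -> (p1 <-> p2)) -> (((p2 <-> p1) <-> (~p2 <-> p2)) <-> (((p2 <-> p2) -> p2) -> (p1 -> p2)))) = 3 <-> 5 = 3
((((((p1 -> p1) -> p1) <-> (p1 -> p2)) <-> (~(p1 <-> p2) -> (p1 -> p2))) <-> ((~p2 -> (p1 -> p2)) -> (p1 <-> (p1 <-> p1)))) <-> ~(((p2 -> p1) -> (p1 -> p2)) <-> ((p1 <-> p1) -> p2))) <-> ((((p1 <-> p1) <-> (p1 <-> p2)) <-> (((p1 -> p1) <-> p2) -> ~(p2 -> p2))) <-> (((p1 -> p1) -> (p1 <-> p2)) -> (((p2 <-> p1) <-> (~p2 <-> p2)) <-> (((p2 <-> p2) -> p2) -> (p1 -> p2))))) = 2 <-> 3 = 4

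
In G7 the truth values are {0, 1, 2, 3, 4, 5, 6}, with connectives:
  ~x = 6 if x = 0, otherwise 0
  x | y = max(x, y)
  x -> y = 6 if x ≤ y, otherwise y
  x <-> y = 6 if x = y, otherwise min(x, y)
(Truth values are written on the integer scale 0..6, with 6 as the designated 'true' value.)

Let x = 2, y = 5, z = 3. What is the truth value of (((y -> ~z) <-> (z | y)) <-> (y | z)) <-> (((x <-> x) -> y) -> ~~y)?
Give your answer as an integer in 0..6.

0

~z = ~3 = 0
y -> ~z = 5 -> 0 = 0
z | y = 3 | 5 = 5
(y -> ~z) <-> (z | y) = 0 <-> 5 = 0
y | z = 5 | 3 = 5
((y -> ~z) <-> (z | y)) <-> (y | z) = 0 <-> 5 = 0
x <-> x = 2 <-> 2 = 6
(x <-> x) -> y = 6 -> 5 = 5
~y = ~5 = 0
~~y = ~0 = 6
((x <-> x) -> y) -> ~~y = 5 -> 6 = 6
(((y -> ~z) <-> (z | y)) <-> (y | z)) <-> (((x <-> x) -> y) -> ~~y) = 0 <-> 6 = 0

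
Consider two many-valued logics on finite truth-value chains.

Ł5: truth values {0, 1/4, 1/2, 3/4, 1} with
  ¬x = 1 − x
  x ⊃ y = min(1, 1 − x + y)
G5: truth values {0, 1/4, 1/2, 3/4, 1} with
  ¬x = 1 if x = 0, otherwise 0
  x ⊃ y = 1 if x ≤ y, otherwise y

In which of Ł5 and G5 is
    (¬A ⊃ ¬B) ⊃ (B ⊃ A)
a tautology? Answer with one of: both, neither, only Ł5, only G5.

In Ł5: every assignment gives 1 — tautology.
In G5: at A = 1/4, B = 1/2 the value is 1/4 — not a tautology.

only Ł5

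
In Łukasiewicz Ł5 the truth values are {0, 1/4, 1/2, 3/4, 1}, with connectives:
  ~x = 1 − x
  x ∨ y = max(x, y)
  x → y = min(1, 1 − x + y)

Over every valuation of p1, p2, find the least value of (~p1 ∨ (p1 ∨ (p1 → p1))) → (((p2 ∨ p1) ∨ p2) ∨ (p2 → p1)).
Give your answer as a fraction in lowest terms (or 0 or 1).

Take p1 = 0, p2 = 1/2:
~p1 = ~0 = 1
p1 → p1 = 0 → 0 = 1
p1 ∨ (p1 → p1) = 0 ∨ 1 = 1
~p1 ∨ (p1 ∨ (p1 → p1)) = 1 ∨ 1 = 1
p2 ∨ p1 = 1/2 ∨ 0 = 1/2
(p2 ∨ p1) ∨ p2 = 1/2 ∨ 1/2 = 1/2
p2 → p1 = 1/2 → 0 = 1/2
((p2 ∨ p1) ∨ p2) ∨ (p2 → p1) = 1/2 ∨ 1/2 = 1/2
(~p1 ∨ (p1 ∨ (p1 → p1))) → (((p2 ∨ p1) ∨ p2) ∨ (p2 → p1)) = 1 → 1/2 = 1/2
No assignment yields a value below 1/2, so this is the minimum.

1/2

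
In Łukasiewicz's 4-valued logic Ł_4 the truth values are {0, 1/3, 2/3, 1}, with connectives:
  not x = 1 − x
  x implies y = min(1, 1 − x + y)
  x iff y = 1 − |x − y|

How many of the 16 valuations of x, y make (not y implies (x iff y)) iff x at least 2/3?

8

x = 0, y = 0 ↦ 0  <
x = 0, y = 1/3 ↦ 0  <
x = 0, y = 2/3 ↦ 0  <
x = 0, y = 1 ↦ 0  <
x = 1/3, y = 0 ↦ 2/3  ≥
x = 1/3, y = 1/3 ↦ 1/3  <
x = 1/3, y = 2/3 ↦ 1/3  <
x = 1/3, y = 1 ↦ 1/3  <
x = 2/3, y = 0 ↦ 2/3  ≥
x = 2/3, y = 1/3 ↦ 2/3  ≥
x = 2/3, y = 2/3 ↦ 2/3  ≥
x = 2/3, y = 1 ↦ 2/3  ≥
x = 1, y = 0 ↦ 0  <
x = 1, y = 1/3 ↦ 2/3  ≥
x = 1, y = 2/3 ↦ 1  ≥
x = 1, y = 1 ↦ 1  ≥
So 8 of the 16 assignments meet the threshold.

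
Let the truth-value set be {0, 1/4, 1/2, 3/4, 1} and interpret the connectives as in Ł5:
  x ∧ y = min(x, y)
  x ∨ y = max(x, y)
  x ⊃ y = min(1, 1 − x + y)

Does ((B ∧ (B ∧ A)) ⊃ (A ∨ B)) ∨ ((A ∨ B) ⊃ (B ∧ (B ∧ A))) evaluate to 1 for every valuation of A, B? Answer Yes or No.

Yes

At A = 1/4, B = 3/4, for instance:
B ∧ A = 3/4 ∧ 1/4 = 1/4
B ∧ (B ∧ A) = 3/4 ∧ 1/4 = 1/4
A ∨ B = 1/4 ∨ 3/4 = 3/4
(B ∧ (B ∧ A)) ⊃ (A ∨ B) = 1/4 ⊃ 3/4 = 1
(A ∨ B) ⊃ (B ∧ (B ∧ A)) = 3/4 ⊃ 1/4 = 1/2
((B ∧ (B ∧ A)) ⊃ (A ∨ B)) ∨ ((A ∨ B) ⊃ (B ∧ (B ∧ A))) = 1 ∨ 1/2 = 1
and checking the remaining 24 assignments likewise gives ≥ 1 in every case.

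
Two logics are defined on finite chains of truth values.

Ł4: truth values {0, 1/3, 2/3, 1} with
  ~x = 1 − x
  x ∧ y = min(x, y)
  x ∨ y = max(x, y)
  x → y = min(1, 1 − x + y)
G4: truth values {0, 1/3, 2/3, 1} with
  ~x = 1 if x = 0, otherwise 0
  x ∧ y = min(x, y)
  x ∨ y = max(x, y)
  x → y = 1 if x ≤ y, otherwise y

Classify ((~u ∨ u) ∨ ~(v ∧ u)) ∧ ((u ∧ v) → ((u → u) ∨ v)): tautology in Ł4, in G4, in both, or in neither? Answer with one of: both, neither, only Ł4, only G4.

neither

In Ł4: at u = 1/3, v = 1/3 the value is 2/3 — not a tautology.
In G4: at u = 1/3, v = 1/3 the value is 1/3 — not a tautology.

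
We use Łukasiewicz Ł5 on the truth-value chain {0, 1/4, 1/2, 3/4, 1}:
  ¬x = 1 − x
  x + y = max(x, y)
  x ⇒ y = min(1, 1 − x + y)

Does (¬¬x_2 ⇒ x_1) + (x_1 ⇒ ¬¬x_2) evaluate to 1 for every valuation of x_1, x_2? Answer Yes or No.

Yes

At x_1 = 1/2, x_2 = 1/2, for instance:
¬x_2 = ¬1/2 = 1/2
¬¬x_2 = ¬1/2 = 1/2
¬¬x_2 ⇒ x_1 = 1/2 ⇒ 1/2 = 1
x_1 ⇒ ¬¬x_2 = 1/2 ⇒ 1/2 = 1
(¬¬x_2 ⇒ x_1) + (x_1 ⇒ ¬¬x_2) = 1 + 1 = 1
and checking the remaining 24 assignments likewise gives ≥ 1 in every case.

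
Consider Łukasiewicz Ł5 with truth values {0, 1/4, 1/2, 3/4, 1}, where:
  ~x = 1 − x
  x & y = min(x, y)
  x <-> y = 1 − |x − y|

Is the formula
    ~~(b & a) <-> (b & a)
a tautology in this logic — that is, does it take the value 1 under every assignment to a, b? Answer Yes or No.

Yes

At a = 3/4, b = 1/4, for instance:
b & a = 1/4 & 3/4 = 1/4
~(b & a) = ~1/4 = 3/4
~~(b & a) = ~3/4 = 1/4
~~(b & a) <-> (b & a) = 1/4 <-> 1/4 = 1
and checking the remaining 24 assignments likewise gives ≥ 1 in every case.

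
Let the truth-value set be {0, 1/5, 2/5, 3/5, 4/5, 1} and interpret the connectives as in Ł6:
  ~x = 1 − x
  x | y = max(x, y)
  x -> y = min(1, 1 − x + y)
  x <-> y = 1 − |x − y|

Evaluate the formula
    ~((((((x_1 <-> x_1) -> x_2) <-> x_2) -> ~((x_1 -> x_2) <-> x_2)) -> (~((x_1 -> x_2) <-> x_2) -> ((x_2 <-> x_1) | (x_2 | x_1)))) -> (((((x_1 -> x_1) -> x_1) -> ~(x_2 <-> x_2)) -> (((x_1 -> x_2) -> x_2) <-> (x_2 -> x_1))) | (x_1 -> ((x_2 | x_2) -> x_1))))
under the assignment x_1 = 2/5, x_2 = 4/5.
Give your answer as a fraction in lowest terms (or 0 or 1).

0

x_1 <-> x_1 = 2/5 <-> 2/5 = 1
(x_1 <-> x_1) -> x_2 = 1 -> 4/5 = 4/5
((x_1 <-> x_1) -> x_2) <-> x_2 = 4/5 <-> 4/5 = 1
x_1 -> x_2 = 2/5 -> 4/5 = 1
(x_1 -> x_2) <-> x_2 = 1 <-> 4/5 = 4/5
~((x_1 -> x_2) <-> x_2) = ~4/5 = 1/5
(((x_1 <-> x_1) -> x_2) <-> x_2) -> ~((x_1 -> x_2) <-> x_2) = 1 -> 1/5 = 1/5
x_1 -> x_2 = 2/5 -> 4/5 = 1
(x_1 -> x_2) <-> x_2 = 1 <-> 4/5 = 4/5
~((x_1 -> x_2) <-> x_2) = ~4/5 = 1/5
x_2 <-> x_1 = 4/5 <-> 2/5 = 3/5
x_2 | x_1 = 4/5 | 2/5 = 4/5
(x_2 <-> x_1) | (x_2 | x_1) = 3/5 | 4/5 = 4/5
~((x_1 -> x_2) <-> x_2) -> ((x_2 <-> x_1) | (x_2 | x_1)) = 1/5 -> 4/5 = 1
((((x_1 <-> x_1) -> x_2) <-> x_2) -> ~((x_1 -> x_2) <-> x_2)) -> (~((x_1 -> x_2) <-> x_2) -> ((x_2 <-> x_1) | (x_2 | x_1))) = 1/5 -> 1 = 1
x_1 -> x_1 = 2/5 -> 2/5 = 1
(x_1 -> x_1) -> x_1 = 1 -> 2/5 = 2/5
x_2 <-> x_2 = 4/5 <-> 4/5 = 1
~(x_2 <-> x_2) = ~1 = 0
((x_1 -> x_1) -> x_1) -> ~(x_2 <-> x_2) = 2/5 -> 0 = 3/5
x_1 -> x_2 = 2/5 -> 4/5 = 1
(x_1 -> x_2) -> x_2 = 1 -> 4/5 = 4/5
x_2 -> x_1 = 4/5 -> 2/5 = 3/5
((x_1 -> x_2) -> x_2) <-> (x_2 -> x_1) = 4/5 <-> 3/5 = 4/5
(((x_1 -> x_1) -> x_1) -> ~(x_2 <-> x_2)) -> (((x_1 -> x_2) -> x_2) <-> (x_2 -> x_1)) = 3/5 -> 4/5 = 1
x_2 | x_2 = 4/5 | 4/5 = 4/5
(x_2 | x_2) -> x_1 = 4/5 -> 2/5 = 3/5
x_1 -> ((x_2 | x_2) -> x_1) = 2/5 -> 3/5 = 1
((((x_1 -> x_1) -> x_1) -> ~(x_2 <-> x_2)) -> (((x_1 -> x_2) -> x_2) <-> (x_2 -> x_1))) | (x_1 -> ((x_2 | x_2) -> x_1)) = 1 | 1 = 1
(((((x_1 <-> x_1) -> x_2) <-> x_2) -> ~((x_1 -> x_2) <-> x_2)) -> (~((x_1 -> x_2) <-> x_2) -> ((x_2 <-> x_1) | (x_2 | x_1)))) -> (((((x_1 -> x_1) -> x_1) -> ~(x_2 <-> x_2)) -> (((x_1 -> x_2) -> x_2) <-> (x_2 -> x_1))) | (x_1 -> ((x_2 | x_2) -> x_1))) = 1 -> 1 = 1
~((((((x_1 <-> x_1) -> x_2) <-> x_2) -> ~((x_1 -> x_2) <-> x_2)) -> (~((x_1 -> x_2) <-> x_2) -> ((x_2 <-> x_1) | (x_2 | x_1)))) -> (((((x_1 -> x_1) -> x_1) -> ~(x_2 <-> x_2)) -> (((x_1 -> x_2) -> x_2) <-> (x_2 -> x_1))) | (x_1 -> ((x_2 | x_2) -> x_1)))) = ~1 = 0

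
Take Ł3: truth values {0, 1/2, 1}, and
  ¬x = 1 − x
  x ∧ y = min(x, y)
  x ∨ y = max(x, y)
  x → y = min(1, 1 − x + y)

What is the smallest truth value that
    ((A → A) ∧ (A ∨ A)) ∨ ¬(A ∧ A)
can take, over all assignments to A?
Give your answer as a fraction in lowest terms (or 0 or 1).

Take A = 1/2:
A → A = 1/2 → 1/2 = 1
A ∨ A = 1/2 ∨ 1/2 = 1/2
(A → A) ∧ (A ∨ A) = 1 ∧ 1/2 = 1/2
A ∧ A = 1/2 ∧ 1/2 = 1/2
¬(A ∧ A) = ¬1/2 = 1/2
((A → A) ∧ (A ∨ A)) ∨ ¬(A ∧ A) = 1/2 ∨ 1/2 = 1/2
No assignment yields a value below 1/2, so this is the minimum.

1/2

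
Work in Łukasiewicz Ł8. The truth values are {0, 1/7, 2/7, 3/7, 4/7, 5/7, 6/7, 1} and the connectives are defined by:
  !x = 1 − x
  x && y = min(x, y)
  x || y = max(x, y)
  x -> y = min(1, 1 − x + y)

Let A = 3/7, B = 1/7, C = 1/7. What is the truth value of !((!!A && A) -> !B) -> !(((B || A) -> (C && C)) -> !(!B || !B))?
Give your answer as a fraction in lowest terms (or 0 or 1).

1

!A = !3/7 = 4/7
!!A = !4/7 = 3/7
!!A && A = 3/7 && 3/7 = 3/7
!B = !1/7 = 6/7
(!!A && A) -> !B = 3/7 -> 6/7 = 1
!((!!A && A) -> !B) = !1 = 0
B || A = 1/7 || 3/7 = 3/7
C && C = 1/7 && 1/7 = 1/7
(B || A) -> (C && C) = 3/7 -> 1/7 = 5/7
!B = !1/7 = 6/7
!B = !1/7 = 6/7
!B || !B = 6/7 || 6/7 = 6/7
!(!B || !B) = !6/7 = 1/7
((B || A) -> (C && C)) -> !(!B || !B) = 5/7 -> 1/7 = 3/7
!(((B || A) -> (C && C)) -> !(!B || !B)) = !3/7 = 4/7
!((!!A && A) -> !B) -> !(((B || A) -> (C && C)) -> !(!B || !B)) = 0 -> 4/7 = 1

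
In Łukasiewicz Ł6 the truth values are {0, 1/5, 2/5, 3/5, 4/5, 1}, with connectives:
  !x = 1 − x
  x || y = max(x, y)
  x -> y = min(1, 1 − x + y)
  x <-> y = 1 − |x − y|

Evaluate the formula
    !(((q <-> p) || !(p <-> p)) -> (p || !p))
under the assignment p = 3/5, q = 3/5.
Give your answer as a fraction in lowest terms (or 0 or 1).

q <-> p = 3/5 <-> 3/5 = 1
p <-> p = 3/5 <-> 3/5 = 1
!(p <-> p) = !1 = 0
(q <-> p) || !(p <-> p) = 1 || 0 = 1
!p = !3/5 = 2/5
p || !p = 3/5 || 2/5 = 3/5
((q <-> p) || !(p <-> p)) -> (p || !p) = 1 -> 3/5 = 3/5
!(((q <-> p) || !(p <-> p)) -> (p || !p)) = !3/5 = 2/5

2/5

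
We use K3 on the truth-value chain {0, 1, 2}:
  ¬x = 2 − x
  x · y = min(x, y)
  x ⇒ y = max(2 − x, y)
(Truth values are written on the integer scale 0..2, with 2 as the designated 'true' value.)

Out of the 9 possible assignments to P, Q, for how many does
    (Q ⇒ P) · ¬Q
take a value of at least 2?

3

P = 0, Q = 0 ↦ 2  ≥
P = 0, Q = 1 ↦ 1  <
P = 0, Q = 2 ↦ 0  <
P = 1, Q = 0 ↦ 2  ≥
P = 1, Q = 1 ↦ 1  <
P = 1, Q = 2 ↦ 0  <
P = 2, Q = 0 ↦ 2  ≥
P = 2, Q = 1 ↦ 1  <
P = 2, Q = 2 ↦ 0  <
So 3 of the 9 assignments meet the threshold.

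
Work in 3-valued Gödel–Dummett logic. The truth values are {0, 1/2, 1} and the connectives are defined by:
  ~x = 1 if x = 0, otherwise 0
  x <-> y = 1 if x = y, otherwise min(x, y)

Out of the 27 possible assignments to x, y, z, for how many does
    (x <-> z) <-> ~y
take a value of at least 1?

value 1: 11 assignments (counts)
value 1/2: 2 assignments
value 0: 14 assignments
So 11 of the 27 assignments meet the threshold.

11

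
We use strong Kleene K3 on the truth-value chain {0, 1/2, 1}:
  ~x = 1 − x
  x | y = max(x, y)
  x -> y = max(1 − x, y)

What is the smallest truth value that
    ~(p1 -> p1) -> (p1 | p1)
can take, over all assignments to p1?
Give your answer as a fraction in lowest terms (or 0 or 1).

1/2

Take p1 = 1/2:
p1 -> p1 = 1/2 -> 1/2 = 1/2
~(p1 -> p1) = ~1/2 = 1/2
p1 | p1 = 1/2 | 1/2 = 1/2
~(p1 -> p1) -> (p1 | p1) = 1/2 -> 1/2 = 1/2
No assignment yields a value below 1/2, so this is the minimum.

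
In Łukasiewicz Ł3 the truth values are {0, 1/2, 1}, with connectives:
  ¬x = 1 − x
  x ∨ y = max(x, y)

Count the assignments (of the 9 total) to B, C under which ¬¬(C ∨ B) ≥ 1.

5

B = 0, C = 0 ↦ 0  <
B = 0, C = 1/2 ↦ 1/2  <
B = 0, C = 1 ↦ 1  ≥
B = 1/2, C = 0 ↦ 1/2  <
B = 1/2, C = 1/2 ↦ 1/2  <
B = 1/2, C = 1 ↦ 1  ≥
B = 1, C = 0 ↦ 1  ≥
B = 1, C = 1/2 ↦ 1  ≥
B = 1, C = 1 ↦ 1  ≥
So 5 of the 9 assignments meet the threshold.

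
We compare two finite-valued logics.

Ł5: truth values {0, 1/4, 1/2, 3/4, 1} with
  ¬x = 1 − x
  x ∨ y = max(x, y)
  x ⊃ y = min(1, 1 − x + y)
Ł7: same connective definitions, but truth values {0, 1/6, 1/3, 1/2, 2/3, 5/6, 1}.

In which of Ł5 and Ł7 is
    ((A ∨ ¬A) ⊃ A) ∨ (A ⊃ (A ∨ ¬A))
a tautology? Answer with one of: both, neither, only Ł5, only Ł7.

In Ł5: every assignment gives 1 — tautology.
In Ł7: every assignment gives 1 — tautology.

both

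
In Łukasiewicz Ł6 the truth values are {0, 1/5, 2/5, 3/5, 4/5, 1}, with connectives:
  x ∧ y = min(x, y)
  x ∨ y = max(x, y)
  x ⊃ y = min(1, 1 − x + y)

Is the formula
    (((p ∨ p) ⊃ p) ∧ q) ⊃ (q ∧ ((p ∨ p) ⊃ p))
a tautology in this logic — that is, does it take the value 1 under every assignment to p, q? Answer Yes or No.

Yes

At p = 4/5, q = 0, for instance:
p ∨ p = 4/5 ∨ 4/5 = 4/5
(p ∨ p) ⊃ p = 4/5 ⊃ 4/5 = 1
((p ∨ p) ⊃ p) ∧ q = 1 ∧ 0 = 0
q ∧ ((p ∨ p) ⊃ p) = 0 ∧ 1 = 0
(((p ∨ p) ⊃ p) ∧ q) ⊃ (q ∧ ((p ∨ p) ⊃ p)) = 0 ⊃ 0 = 1
and checking the remaining 35 assignments likewise gives ≥ 1 in every case.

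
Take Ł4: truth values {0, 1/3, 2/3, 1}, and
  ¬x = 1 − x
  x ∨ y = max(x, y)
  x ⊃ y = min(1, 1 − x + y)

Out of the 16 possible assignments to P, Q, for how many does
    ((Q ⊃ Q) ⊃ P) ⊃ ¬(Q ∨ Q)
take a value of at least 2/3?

P = 0, Q = 0 ↦ 1  ≥
P = 0, Q = 1/3 ↦ 1  ≥
P = 0, Q = 2/3 ↦ 1  ≥
P = 0, Q = 1 ↦ 1  ≥
P = 1/3, Q = 0 ↦ 1  ≥
P = 1/3, Q = 1/3 ↦ 1  ≥
P = 1/3, Q = 2/3 ↦ 1  ≥
P = 1/3, Q = 1 ↦ 2/3  ≥
P = 2/3, Q = 0 ↦ 1  ≥
P = 2/3, Q = 1/3 ↦ 1  ≥
P = 2/3, Q = 2/3 ↦ 2/3  ≥
P = 2/3, Q = 1 ↦ 1/3  <
P = 1, Q = 0 ↦ 1  ≥
P = 1, Q = 1/3 ↦ 2/3  ≥
P = 1, Q = 2/3 ↦ 1/3  <
P = 1, Q = 1 ↦ 0  <
So 13 of the 16 assignments meet the threshold.

13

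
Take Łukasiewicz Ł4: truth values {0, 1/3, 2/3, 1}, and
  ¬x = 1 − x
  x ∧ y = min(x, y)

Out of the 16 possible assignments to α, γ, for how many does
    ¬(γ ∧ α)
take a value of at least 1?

7

α = 0, γ = 0 ↦ 1  ≥
α = 0, γ = 1/3 ↦ 1  ≥
α = 0, γ = 2/3 ↦ 1  ≥
α = 0, γ = 1 ↦ 1  ≥
α = 1/3, γ = 0 ↦ 1  ≥
α = 1/3, γ = 1/3 ↦ 2/3  <
α = 1/3, γ = 2/3 ↦ 2/3  <
α = 1/3, γ = 1 ↦ 2/3  <
α = 2/3, γ = 0 ↦ 1  ≥
α = 2/3, γ = 1/3 ↦ 2/3  <
α = 2/3, γ = 2/3 ↦ 1/3  <
α = 2/3, γ = 1 ↦ 1/3  <
α = 1, γ = 0 ↦ 1  ≥
α = 1, γ = 1/3 ↦ 2/3  <
α = 1, γ = 2/3 ↦ 1/3  <
α = 1, γ = 1 ↦ 0  <
So 7 of the 16 assignments meet the threshold.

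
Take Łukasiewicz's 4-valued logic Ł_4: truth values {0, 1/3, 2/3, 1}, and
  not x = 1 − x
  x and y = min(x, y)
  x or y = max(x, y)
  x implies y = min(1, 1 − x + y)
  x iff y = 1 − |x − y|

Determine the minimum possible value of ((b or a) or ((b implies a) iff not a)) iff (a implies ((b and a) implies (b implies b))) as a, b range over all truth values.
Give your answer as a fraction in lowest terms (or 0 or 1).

2/3

Take a = 0, b = 1/3:
b or a = 1/3 or 0 = 1/3
b implies a = 1/3 implies 0 = 2/3
not a = not 0 = 1
(b implies a) iff not a = 2/3 iff 1 = 2/3
(b or a) or ((b implies a) iff not a) = 1/3 or 2/3 = 2/3
b and a = 1/3 and 0 = 0
b implies b = 1/3 implies 1/3 = 1
(b and a) implies (b implies b) = 0 implies 1 = 1
a implies ((b and a) implies (b implies b)) = 0 implies 1 = 1
((b or a) or ((b implies a) iff not a)) iff (a implies ((b and a) implies (b implies b))) = 2/3 iff 1 = 2/3
No assignment yields a value below 2/3, so this is the minimum.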